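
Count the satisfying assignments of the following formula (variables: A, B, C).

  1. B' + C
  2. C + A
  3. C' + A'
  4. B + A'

There are 2^3 = 8 truth assignments over (A, B, C).
Split on A. With A = 1, the clauses containing A are satisfied and A' drops from the rest; 0 of the 2^2 = 4 assignments to the other variables satisfy what remains.
With A = 0, by the same count on the reduced clause set, 2 assignments work.
(One model: A=F, B=F, C=T.)
Total: 0 + 2 = 2.

2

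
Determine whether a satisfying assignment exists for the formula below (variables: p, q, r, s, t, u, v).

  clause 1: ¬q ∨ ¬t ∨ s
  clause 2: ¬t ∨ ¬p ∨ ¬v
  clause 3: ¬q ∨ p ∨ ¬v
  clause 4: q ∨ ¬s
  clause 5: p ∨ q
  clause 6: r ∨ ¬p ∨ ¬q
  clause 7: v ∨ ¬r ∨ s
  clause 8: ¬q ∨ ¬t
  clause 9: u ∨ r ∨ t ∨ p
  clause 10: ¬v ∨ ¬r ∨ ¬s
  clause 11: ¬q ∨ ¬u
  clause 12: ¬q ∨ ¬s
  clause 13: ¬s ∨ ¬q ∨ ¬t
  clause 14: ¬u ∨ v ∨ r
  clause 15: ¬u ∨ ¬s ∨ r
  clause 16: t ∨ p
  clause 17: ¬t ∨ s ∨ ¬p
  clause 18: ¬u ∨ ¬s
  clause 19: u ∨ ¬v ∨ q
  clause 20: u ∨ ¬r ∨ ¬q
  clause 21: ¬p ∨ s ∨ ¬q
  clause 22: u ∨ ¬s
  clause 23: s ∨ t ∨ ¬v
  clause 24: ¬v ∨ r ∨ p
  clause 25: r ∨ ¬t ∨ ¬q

Yes, satisfiable

Suppose q = False.
(¬s) alone gives s = False.
(p) alone gives p = True.
(¬t) alone gives t = False.
(¬v) alone gives v = False.
(¬r) alone gives r = False.
(¬u) alone gives u = False.
This assignment satisfies each clause.
A satisfying assignment: p: True, q: False, r: False, s: False, t: False, u: False, v: False.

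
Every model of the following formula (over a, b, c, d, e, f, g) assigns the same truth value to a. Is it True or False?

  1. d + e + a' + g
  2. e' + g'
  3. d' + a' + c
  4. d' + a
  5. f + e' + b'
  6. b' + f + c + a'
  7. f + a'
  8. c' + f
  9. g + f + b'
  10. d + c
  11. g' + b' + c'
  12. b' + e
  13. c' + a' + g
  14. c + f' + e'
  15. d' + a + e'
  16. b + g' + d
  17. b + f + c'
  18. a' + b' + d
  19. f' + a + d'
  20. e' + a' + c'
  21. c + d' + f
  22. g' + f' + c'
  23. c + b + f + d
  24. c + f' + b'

Suppose a = 1.
From the singleton clause (f), f = 1.
Branch on e: set e = 0.
From the singleton clause (b'), b = 0.
Branch on d: set d = 1.
From the singleton clause (c), c = 1.
From the singleton clause (g), g = 1.
Now (g') is unsatisfied and unit — conflict.
Backtrack on d: now try d = 0.
From the singleton clause (g), g = 1.
Now (g') is unsatisfied and unit — conflict.
Either choice for d ends in contradiction.
Backtrack on e: now try e = 1.
From the singleton clause (g'), g = 0.
From the singleton clause (c'), c = 0.
Now (c) is unsatisfied and unit — conflict.
Either choice for e ends in contradiction.
So every satisfying assignment has a = False.

False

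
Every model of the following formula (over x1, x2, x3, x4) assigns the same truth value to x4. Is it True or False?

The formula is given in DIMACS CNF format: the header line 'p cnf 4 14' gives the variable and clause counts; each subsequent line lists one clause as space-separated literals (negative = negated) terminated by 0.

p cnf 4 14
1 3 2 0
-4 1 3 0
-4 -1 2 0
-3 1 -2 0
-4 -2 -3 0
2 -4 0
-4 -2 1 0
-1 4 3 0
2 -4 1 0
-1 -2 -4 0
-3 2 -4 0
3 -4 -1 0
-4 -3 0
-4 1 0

Suppose x4 = True.
From the singleton clause (x2), x2 = True.
From the singleton clause (¬x3), x3 = False.
From the singleton clause (x1), x1 = True.
Now (¬x1) is unsatisfied and unit — conflict.
So every satisfying assignment has x4 = False.

False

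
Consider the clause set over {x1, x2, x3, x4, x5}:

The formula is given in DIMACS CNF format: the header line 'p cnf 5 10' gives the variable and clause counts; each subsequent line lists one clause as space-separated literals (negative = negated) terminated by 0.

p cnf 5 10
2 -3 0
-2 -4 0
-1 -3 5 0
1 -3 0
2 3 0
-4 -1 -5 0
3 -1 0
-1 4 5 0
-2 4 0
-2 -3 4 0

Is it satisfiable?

Unsatisfiable

Case x2 = True:
From the singleton clause (¬x4), x4 = False.
Now (x4) is unsatisfied and unit — conflict.
Undo x2 and try x2 = False.
From the singleton clause (¬x3), x3 = False.
Now (x3) is unsatisfied and unit — conflict.
Either choice for x2 ends in contradiction.
No assignment satisfies every clause.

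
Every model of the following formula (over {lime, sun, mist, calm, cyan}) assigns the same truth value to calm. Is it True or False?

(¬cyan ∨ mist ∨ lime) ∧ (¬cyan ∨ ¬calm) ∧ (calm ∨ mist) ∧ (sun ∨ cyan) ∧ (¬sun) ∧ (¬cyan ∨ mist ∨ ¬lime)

Suppose calm = True.
From the singleton clause (¬cyan), cyan = False.
From the singleton clause (sun), sun = True.
That conflicts with the unit clause (¬sun).
So every satisfying assignment has calm = False.

False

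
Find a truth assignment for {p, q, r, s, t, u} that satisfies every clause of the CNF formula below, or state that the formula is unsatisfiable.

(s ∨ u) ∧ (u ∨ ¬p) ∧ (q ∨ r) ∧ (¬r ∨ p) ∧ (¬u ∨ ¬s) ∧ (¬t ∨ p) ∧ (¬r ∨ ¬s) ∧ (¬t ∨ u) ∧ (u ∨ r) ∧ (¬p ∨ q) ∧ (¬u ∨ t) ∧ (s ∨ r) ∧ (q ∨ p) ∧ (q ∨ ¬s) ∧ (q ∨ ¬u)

p: True; q: True; r: True; s: False; t: True; u: True

Branch on s: set s = False.
From the singleton clause (u), u = True.
From the singleton clause (t), t = True.
From the singleton clause (p), p = True.
From the singleton clause (q), q = True.
From the singleton clause (r), r = True.
Every clause now holds.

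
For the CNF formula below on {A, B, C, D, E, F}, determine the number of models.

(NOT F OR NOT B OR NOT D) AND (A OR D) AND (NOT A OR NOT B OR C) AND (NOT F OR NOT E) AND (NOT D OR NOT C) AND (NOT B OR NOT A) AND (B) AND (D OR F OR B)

There are 2^6 = 64 truth assignments over (A, B, C, D, E, F).
Split on A. With A = true, the clauses containing A are satisfied and NOT A drops from the rest; 0 of the 2^5 = 32 assignments to the other variables satisfy what remains.
With A = false, by the same count on the reduced clause set, 2 assignments work.
(One model: A=F, B=T, C=F, D=T, E=F, F=F.)
Total: 0 + 2 = 2.

2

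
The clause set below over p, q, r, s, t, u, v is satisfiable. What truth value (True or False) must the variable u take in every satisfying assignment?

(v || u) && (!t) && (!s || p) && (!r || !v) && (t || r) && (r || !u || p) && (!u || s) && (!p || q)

Suppose u = false.
Unit clause (v) forces v = true.
Unit clause (!t) forces t = false.
Unit clause (!r) forces r = false.
That conflicts with the unit clause (r).
So every satisfying assignment has u = True.

True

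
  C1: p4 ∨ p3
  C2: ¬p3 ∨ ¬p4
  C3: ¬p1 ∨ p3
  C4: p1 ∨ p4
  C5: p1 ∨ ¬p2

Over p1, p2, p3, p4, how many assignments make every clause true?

3

There are 2^4 = 16 truth assignments over (p1, p2, p3, p4).
Split on p2. With p2 = True, the clauses containing p2 are satisfied and ¬p2 drops from the rest; 1 of the 2^3 = 8 assignments to the other variables satisfy what remains.
With p2 = False, by the same count on the reduced clause set, 2 assignments work.
(One model: p1=F, p2=F, p3=F, p4=T.)
Total: 1 + 2 = 3.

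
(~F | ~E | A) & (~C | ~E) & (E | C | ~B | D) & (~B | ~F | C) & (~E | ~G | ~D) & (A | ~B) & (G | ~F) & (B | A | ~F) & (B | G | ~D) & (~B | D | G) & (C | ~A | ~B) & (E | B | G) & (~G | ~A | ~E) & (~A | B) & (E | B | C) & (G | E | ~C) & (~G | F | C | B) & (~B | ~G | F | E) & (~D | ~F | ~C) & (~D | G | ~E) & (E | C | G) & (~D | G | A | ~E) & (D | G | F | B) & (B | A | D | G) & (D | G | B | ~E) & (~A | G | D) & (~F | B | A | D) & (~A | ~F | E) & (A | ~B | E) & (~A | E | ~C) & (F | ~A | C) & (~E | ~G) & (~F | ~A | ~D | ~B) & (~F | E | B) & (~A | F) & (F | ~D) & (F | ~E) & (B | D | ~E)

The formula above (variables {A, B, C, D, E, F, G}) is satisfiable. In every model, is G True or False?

True

Suppose G = 0.
(~F) alone gives F = 0.
(~A) alone gives A = 0.
(~B) alone gives B = 0.
(~D) alone gives D = 0.
Now (D) is unsatisfied and unit — conflict.
So every satisfying assignment has G = True.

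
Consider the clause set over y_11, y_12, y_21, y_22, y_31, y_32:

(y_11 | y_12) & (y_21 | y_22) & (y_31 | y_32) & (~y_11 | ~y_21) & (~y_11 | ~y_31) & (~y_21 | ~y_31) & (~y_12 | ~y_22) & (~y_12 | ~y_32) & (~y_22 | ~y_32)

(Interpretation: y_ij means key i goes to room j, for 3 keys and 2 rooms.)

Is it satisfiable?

No, unsatisfiable

Branch on y_11: set y_11 = 1.
Unit clause (~y_21) forces y_21 = 0.
Unit clause (y_22) forces y_22 = 1.
Unit clause (~y_31) forces y_31 = 0.
Unit clause (y_32) forces y_32 = 1.
But (~y_32) is also a unit clause — contradiction.
Undo y_11 and try y_11 = 0.
Unit clause (y_12) forces y_12 = 1.
Unit clause (~y_22) forces y_22 = 0.
Unit clause (y_21) forces y_21 = 1.
Unit clause (~y_31) forces y_31 = 0.
Unit clause (y_32) forces y_32 = 1.
But (~y_32) is also a unit clause — contradiction.
Either choice for y_11 ends in contradiction.
No assignment satisfies every clause.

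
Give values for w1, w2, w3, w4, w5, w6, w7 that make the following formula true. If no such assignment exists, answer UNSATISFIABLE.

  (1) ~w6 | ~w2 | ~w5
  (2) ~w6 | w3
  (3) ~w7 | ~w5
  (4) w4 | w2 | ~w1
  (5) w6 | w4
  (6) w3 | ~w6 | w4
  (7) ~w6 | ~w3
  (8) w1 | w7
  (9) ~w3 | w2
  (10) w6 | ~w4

UNSATISFIABLE

Branch on w6: set w6 = 0.
(w4) alone gives w4 = 1.
But (~w4) is also a unit clause — contradiction.
That branch fails; take w6 = 1 instead.
(w3) alone gives w3 = 1.
But (~w3) is also a unit clause — contradiction.
Neither w6 = 1 nor w6 = 0 works.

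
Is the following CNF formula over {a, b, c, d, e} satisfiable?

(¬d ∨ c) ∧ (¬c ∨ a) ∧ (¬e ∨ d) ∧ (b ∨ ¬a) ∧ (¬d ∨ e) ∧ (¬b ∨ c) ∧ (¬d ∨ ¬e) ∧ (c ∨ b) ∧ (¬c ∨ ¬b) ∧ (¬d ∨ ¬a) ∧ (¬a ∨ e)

Case d = False:
From the singleton clause (¬e), e = False.
From the singleton clause (¬a), a = False.
From the singleton clause (¬c), c = False.
From the singleton clause (¬b), b = False.
That conflicts with the unit clause (b).
Backtrack on d: now try d = True.
From the singleton clause (c), c = True.
From the singleton clause (a), a = True.
That conflicts with the unit clause (¬a).
Neither d = True nor d = False works.
No assignment satisfies every clause.

No, unsatisfiable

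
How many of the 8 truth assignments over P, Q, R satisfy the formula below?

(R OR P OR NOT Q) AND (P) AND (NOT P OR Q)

2

There are 2^3 = 8 truth assignments over (P, Q, R).
Split on R. With R = true, the clauses containing R are satisfied and NOT R drops from the rest; 1 of the 2^2 = 4 assignments to the other variables satisfy what remains.
With R = false, by the same count on the reduced clause set, 1 assignment works.
(One model: P=T, Q=T, R=F.)
Total: 1 + 1 = 2.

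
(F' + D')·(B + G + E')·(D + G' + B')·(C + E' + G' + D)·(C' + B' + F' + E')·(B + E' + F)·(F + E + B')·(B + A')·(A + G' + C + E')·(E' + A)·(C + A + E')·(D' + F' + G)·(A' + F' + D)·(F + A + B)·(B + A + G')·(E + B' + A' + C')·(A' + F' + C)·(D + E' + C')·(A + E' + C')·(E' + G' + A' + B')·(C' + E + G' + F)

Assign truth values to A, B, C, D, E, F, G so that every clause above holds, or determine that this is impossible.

Case F = 0:
Case B = 1:
Unit clause (E) forces E = 1.
Unit clause (A) forces A = 1.
Unit clause (G') forces G = 0.
Case D = 1:
All clauses hold; C can take either value.

A: 1, B: 1, C: 1, D: 1, E: 1, F: 0, G: 0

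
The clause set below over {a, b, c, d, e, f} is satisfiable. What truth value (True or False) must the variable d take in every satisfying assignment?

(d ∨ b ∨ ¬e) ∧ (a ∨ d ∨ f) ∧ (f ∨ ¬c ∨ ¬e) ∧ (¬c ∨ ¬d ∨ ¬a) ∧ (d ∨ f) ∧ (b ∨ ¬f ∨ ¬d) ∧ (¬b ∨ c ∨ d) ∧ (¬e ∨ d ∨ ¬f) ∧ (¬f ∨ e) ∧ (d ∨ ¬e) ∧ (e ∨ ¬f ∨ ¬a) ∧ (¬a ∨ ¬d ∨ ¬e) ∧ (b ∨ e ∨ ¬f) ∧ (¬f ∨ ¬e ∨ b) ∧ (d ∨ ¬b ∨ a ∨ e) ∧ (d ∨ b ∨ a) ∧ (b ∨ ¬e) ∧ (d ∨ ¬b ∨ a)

Suppose d = False.
(f) alone gives f = True.
(¬e) alone gives e = False.
That conflicts with the unit clause (e).
So every satisfying assignment has d = True.

True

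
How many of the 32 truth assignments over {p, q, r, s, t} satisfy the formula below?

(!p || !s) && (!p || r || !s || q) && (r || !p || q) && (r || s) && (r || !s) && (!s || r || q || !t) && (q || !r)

6

There are 2^5 = 32 truth assignments over (p, q, r, s, t).
Split on q. With q = true, the clauses containing q are satisfied and !q drops from the rest; 6 of the 2^4 = 16 assignments to the other variables satisfy what remains.
With q = false, by the same count on the reduced clause set, 0 assignments work.
(One model: p=F, q=T, r=T, s=F, t=F.)
Total: 6 + 0 = 6.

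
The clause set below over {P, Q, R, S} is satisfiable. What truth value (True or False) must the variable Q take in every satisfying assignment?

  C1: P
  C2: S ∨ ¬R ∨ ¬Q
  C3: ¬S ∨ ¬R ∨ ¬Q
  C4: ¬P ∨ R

Suppose Q = True.
(P) alone gives P = True.
(R) alone gives R = True.
(S) alone gives S = True.
That conflicts with the unit clause (¬S).
So every satisfying assignment has Q = False.

False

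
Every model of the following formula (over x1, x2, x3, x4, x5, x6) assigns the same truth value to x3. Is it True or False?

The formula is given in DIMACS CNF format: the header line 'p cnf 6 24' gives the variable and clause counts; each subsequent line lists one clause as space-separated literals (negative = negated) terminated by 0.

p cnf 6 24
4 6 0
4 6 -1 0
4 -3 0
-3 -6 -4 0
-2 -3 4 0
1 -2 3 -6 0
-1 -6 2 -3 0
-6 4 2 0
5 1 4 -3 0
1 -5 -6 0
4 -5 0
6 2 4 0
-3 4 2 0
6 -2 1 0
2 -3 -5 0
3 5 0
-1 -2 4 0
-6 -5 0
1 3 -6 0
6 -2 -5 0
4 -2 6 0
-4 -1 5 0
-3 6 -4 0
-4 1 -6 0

Suppose x3 = True.
(x4) alone gives x4 = True.
(¬x6) alone gives x6 = False.
That conflicts with the unit clause (x6).
So every satisfying assignment has x3 = False.

False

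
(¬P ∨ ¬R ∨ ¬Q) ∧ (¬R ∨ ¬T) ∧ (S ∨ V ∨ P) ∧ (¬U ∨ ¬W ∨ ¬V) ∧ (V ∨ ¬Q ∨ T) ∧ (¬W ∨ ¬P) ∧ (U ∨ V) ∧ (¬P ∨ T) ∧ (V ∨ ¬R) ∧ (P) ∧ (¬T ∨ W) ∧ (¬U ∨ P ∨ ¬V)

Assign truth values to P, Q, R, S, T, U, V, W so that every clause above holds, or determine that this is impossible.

The clause (P) is unit, so P = True.
The clause (¬W) is unit, so W = False.
The clause (T) is unit, so T = True.
But (¬T) is also a unit clause — contradiction.

UNSATISFIABLE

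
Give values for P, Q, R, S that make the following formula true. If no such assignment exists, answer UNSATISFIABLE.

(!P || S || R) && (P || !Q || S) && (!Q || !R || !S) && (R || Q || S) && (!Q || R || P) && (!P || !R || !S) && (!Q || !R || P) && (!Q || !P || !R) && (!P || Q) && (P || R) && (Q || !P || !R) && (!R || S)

P: true; Q: true; R: false; S: true

Try P = true.
Unit clause (Q) forces Q = true.
Unit clause (!R) forces R = false.
Unit clause (S) forces S = true.
All clauses are satisfied.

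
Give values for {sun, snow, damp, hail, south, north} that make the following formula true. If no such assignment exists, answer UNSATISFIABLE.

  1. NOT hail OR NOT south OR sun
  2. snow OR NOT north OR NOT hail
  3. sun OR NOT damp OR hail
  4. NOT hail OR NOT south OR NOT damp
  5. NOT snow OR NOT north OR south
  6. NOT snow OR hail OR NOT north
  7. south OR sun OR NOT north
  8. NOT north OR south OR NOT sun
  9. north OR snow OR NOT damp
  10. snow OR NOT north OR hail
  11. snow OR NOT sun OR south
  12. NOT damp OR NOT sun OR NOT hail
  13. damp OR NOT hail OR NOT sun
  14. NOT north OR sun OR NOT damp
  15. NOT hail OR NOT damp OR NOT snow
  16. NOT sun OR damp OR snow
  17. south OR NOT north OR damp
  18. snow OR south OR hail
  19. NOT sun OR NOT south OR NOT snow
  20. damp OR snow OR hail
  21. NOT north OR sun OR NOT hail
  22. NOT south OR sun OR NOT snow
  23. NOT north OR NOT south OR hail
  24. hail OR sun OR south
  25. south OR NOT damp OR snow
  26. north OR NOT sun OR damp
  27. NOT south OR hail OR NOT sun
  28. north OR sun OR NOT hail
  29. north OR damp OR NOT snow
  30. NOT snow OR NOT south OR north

Case hail = false:
Case sun = true:
The clause (NOT south) is unit, so south = false.
The clause (NOT north) is unit, so north = false.
The clause (snow) is unit, so snow = true.
The clause (damp) is unit, so damp = true.
This assignment satisfies each clause.

sun=true, snow=true, damp=true, hail=false, south=false, north=false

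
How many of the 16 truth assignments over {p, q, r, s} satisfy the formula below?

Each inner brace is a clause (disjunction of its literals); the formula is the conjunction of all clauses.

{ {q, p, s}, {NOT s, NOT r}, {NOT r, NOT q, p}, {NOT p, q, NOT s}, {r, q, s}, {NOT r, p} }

There are 2^4 = 16 truth assignments over (p, q, r, s).
Split on r. With r = true, the clauses containing r are satisfied and NOT r drops from the rest; 2 of the 2^3 = 8 assignments to the other variables satisfy what remains.
With r = false, by the same count on the reduced clause set, 5 assignments work.
Total: 2 + 5 = 7.

7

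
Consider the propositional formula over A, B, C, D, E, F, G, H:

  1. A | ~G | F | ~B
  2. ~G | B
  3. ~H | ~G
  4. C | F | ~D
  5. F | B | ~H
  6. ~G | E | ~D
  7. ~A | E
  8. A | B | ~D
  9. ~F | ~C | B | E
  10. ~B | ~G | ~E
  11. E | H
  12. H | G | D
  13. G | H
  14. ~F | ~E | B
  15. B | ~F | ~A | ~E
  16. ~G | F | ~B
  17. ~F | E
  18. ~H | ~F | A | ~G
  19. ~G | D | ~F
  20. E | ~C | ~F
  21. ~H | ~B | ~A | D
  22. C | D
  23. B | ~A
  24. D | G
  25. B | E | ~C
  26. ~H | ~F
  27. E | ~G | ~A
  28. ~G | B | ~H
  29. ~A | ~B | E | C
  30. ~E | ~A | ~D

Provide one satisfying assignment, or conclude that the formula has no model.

A ↦ 0, B ↦ 1, C ↦ 1, D ↦ 1, E ↦ 0, F ↦ 0, G ↦ 0, H ↦ 1

Case G = 0:
(H) alone gives H = 1.
(D) alone gives D = 1.
(~F) alone gives F = 0.
(C) alone gives C = 1.
(B) alone gives B = 1.
Case A = 0:
Every clause is now satisfied; E is unconstrained.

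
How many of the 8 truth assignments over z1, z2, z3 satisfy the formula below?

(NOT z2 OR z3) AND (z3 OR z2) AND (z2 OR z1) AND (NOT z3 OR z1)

2

There are 2^3 = 8 truth assignments over (z1, z2, z3).
Check each against the 4 clauses (columns in the order z1, z2, z3):
  F F F  ✗ fails (z3 OR z2)
  F F T  ✗ fails (z2 OR z1)
  F T F  ✗ fails (NOT z2 OR z3)
  F T T  ✗ fails (NOT z3 OR z1)
  T F F  ✗ fails (z3 OR z2)
  T F T  ✓ satisfies all
  T T F  ✗ fails (NOT z2 OR z3)
  T T T  ✓ satisfies all
2 of the 8 rows are models.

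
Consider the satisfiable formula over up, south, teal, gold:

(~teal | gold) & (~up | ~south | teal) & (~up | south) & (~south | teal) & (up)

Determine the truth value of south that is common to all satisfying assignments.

Suppose south = 0.
The clause (~up) is unit, so up = 0.
That conflicts with the unit clause (up).
So every satisfying assignment has south = True.

True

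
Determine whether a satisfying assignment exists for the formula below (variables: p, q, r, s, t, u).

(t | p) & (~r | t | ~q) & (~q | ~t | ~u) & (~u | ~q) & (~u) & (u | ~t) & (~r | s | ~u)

Yes

The clause (~u) is unit, so u = 0.
The clause (~t) is unit, so t = 0.
The clause (p) is unit, so p = 1.
Try r = 1.
The clause (~q) is unit, so q = 0.
No clause remains; s is free.
A satisfying assignment: p: 1,  q: 0,  r: 1,  s: 1,  t: 0,  u: 0.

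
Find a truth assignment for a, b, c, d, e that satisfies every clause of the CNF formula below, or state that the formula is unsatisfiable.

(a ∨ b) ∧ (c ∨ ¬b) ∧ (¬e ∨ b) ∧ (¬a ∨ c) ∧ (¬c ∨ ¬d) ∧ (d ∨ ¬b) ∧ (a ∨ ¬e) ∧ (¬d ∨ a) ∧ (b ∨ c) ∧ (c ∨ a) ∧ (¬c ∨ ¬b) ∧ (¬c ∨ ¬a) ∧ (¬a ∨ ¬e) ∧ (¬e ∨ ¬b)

Try a = True.
(c) alone gives c = True.
That conflicts with the unit clause (¬c).
That branch fails; take a = False instead.
(b) alone gives b = True.
(c) alone gives c = True.
That conflicts with the unit clause (¬c).
Neither a = True nor a = False works.

UNSATISFIABLE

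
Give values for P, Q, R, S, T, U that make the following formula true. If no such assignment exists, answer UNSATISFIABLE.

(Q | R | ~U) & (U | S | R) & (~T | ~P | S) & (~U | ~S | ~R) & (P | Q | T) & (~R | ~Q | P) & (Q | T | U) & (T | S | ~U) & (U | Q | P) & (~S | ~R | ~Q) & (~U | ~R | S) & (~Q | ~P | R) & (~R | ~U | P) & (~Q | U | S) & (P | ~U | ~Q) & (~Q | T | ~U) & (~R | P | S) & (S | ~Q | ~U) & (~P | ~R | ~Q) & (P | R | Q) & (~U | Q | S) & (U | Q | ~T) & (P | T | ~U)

Try Q = 1.
Try R = 0.
Unit clause (~P) forces P = 0.
Unit clause (~U) forces U = 0.
Unit clause (S) forces S = 1.
No clause remains; T is free.

P: 0,  Q: 1,  R: 0,  S: 1,  T: 0,  U: 0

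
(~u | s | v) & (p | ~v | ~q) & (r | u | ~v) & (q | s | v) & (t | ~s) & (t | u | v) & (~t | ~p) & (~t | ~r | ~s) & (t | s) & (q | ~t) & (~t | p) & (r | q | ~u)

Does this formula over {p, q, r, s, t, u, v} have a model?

Case t = 1:
Unit clause (~p) forces p = 0.
Now (p) is unsatisfied and unit — conflict.
That branch fails; take t = 0 instead.
Unit clause (~s) forces s = 0.
Now (s) is unsatisfied and unit — conflict.
Both values of t lead to a conflict.
No assignment satisfies every clause.

No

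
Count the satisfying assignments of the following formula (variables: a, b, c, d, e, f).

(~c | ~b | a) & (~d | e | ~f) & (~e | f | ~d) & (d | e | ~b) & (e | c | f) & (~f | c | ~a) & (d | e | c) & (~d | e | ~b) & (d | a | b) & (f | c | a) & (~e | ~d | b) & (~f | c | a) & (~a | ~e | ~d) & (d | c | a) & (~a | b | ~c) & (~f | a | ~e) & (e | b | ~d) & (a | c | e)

There are 2^6 = 64 truth assignments over (a, b, c, d, e, f).
Split on c. With c = 1, the clauses containing c are satisfied and ~c drops from the rest; 2 of the 2^5 = 32 assignments to the other variables satisfy what remains.
With c = 0, by the same count on the reduced clause set, 2 assignments work.
Total: 2 + 2 = 4.

4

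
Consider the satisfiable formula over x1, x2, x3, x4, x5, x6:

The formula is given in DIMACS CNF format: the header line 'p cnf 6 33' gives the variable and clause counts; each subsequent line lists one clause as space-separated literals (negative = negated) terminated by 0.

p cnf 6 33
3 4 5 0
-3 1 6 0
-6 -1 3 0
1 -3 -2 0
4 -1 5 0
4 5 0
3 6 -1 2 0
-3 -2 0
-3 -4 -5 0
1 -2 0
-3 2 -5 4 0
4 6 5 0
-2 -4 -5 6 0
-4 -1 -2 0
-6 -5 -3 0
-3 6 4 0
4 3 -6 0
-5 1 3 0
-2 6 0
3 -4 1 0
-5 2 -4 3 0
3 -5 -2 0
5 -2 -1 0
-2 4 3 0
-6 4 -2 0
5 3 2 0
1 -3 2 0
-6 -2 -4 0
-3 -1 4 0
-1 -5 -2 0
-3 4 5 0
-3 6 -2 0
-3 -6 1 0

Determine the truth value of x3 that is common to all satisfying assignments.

Suppose x3 = False.
Try x4 = True.
From the singleton clause (x1), x1 = True.
From the singleton clause (¬x6), x6 = False.
From the singleton clause (x2), x2 = True.
Now (¬x2) is unsatisfied and unit — conflict.
That branch fails; take x4 = False instead.
From the singleton clause (x5), x5 = True.
From the singleton clause (¬x6), x6 = False.
From the singleton clause (x1), x1 = True.
From the singleton clause (x2), x2 = True.
Now (¬x2) is unsatisfied and unit — conflict.
Both values of x4 lead to a conflict.
So every satisfying assignment has x3 = True.

True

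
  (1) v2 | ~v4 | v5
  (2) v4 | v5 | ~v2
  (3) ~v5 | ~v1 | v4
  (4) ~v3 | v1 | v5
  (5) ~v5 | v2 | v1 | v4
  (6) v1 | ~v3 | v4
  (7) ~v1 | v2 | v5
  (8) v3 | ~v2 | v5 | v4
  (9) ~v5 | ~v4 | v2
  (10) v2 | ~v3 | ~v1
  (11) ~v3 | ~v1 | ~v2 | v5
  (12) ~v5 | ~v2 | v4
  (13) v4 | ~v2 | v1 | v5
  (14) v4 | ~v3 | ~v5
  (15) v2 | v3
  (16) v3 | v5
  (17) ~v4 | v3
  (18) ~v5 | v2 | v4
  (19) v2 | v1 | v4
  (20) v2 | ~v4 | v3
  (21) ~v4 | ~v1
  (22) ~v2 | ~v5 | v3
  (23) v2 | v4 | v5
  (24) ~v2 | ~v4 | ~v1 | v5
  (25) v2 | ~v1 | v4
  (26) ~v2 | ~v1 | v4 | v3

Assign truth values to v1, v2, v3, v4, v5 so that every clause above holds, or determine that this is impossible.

Suppose v2 = 1.
Suppose v4 = 1.
From the singleton clause (v3), v3 = 1.
From the singleton clause (~v1), v1 = 0.
From the singleton clause (v5), v5 = 1.
This assignment satisfies each clause.

v1=0; v2=1; v3=1; v4=1; v5=1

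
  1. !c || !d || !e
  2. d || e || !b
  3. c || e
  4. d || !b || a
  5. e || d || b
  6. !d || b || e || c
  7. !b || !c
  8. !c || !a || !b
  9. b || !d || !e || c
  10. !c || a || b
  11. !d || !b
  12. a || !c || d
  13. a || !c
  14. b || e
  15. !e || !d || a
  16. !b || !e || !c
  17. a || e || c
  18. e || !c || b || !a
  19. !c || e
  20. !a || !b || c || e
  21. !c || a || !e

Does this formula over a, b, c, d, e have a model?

Case c = false:
Unit clause (e) forces e = true.
Case b = false:
Unit clause (!d) forces d = false.
No clause remains; a is free.
A satisfying assignment: a: true,  b: false,  c: false,  d: false,  e: true.

Yes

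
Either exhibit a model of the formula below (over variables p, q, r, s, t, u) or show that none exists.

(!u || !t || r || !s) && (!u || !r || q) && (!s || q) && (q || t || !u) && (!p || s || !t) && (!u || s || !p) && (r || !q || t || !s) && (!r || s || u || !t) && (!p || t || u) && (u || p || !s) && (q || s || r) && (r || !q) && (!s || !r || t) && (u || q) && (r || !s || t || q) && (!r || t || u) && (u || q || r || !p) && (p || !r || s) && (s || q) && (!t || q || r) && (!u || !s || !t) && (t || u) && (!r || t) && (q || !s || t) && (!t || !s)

Case s = false:
The clause (q) is unit, so q = true.
The clause (r) is unit, so r = true.
The clause (p) is unit, so p = true.
The clause (!t) is unit, so t = false.
But (t) is also a unit clause — contradiction.
Backtrack on s: now try s = true.
The clause (q) is unit, so q = true.
The clause (r) is unit, so r = true.
The clause (t) is unit, so t = true.
But (!t) is also a unit clause — contradiction.
Neither s = true nor s = false works.

UNSATISFIABLE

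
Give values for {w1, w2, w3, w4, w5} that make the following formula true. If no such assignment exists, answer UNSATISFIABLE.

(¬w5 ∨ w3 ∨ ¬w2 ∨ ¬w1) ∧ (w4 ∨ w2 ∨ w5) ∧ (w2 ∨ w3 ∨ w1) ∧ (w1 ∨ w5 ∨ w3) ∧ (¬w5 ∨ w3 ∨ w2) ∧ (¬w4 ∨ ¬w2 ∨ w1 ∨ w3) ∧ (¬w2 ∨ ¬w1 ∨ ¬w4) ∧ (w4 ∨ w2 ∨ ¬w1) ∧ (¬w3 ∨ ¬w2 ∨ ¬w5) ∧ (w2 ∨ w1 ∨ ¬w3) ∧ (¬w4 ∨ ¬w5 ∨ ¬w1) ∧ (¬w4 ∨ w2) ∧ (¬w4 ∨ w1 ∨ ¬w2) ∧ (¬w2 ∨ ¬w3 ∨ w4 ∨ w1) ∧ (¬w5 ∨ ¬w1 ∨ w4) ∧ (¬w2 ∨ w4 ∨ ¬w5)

w1: True,  w2: True,  w3: True,  w4: False,  w5: False

Case w4 = False:
Case w2 = True:
From the singleton clause (¬w5), w5 = False.
Case w1 = True:
No clause remains; w3 is free.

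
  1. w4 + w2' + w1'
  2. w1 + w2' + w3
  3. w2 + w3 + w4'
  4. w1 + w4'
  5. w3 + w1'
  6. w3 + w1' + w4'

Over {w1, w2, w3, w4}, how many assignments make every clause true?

There are 2^4 = 16 truth assignments over (w1, w2, w3, w4).
Split on w2. With w2 = 1, the clauses containing w2 are satisfied and w2' drops from the rest; 2 of the 2^3 = 8 assignments to the other variables satisfy what remains.
With w2 = 0, by the same count on the reduced clause set, 4 assignments work.
Total: 2 + 4 = 6.

6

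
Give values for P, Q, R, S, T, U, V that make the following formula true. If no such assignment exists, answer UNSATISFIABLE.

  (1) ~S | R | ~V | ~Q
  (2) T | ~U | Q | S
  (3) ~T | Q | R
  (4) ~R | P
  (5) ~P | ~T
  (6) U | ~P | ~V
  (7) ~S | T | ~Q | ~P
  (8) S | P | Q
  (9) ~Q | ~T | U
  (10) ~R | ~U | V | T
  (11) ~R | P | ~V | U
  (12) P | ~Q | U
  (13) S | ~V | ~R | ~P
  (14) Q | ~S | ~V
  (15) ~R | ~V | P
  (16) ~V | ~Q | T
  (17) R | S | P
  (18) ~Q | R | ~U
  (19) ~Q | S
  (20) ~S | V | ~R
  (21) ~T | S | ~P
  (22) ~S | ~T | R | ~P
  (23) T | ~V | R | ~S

P=1, Q=0, R=0, S=0, T=0, U=0, V=0

Try R = 0.
Try T = 0.
Try V = 0.
Try S = 0.
Unit clause (P) forces P = 1.
Unit clause (~Q) forces Q = 0.
Unit clause (~U) forces U = 0.
Every clause now holds.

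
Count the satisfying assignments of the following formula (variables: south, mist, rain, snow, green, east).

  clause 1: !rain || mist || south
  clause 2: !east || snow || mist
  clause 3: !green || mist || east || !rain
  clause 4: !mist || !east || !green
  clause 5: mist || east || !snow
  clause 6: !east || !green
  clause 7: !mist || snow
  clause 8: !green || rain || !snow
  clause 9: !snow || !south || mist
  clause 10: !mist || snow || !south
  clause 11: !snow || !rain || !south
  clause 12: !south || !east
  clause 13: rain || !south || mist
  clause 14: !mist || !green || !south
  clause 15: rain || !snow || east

There are 2^6 = 64 truth assignments over (south, mist, rain, snow, green, east).
Split on snow. With snow = true, the clauses containing snow are satisfied and !snow drops from the rest; 5 of the 2^5 = 32 assignments to the other variables satisfy what remains.
With snow = false, by the same count on the reduced clause set, 3 assignments work.
Total: 5 + 3 = 8.

8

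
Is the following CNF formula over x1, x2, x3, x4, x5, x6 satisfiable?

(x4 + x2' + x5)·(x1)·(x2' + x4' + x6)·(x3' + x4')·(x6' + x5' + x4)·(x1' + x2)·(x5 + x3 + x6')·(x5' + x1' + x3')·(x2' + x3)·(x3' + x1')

No

Unit clause (x1) forces x1 = 1.
Unit clause (x2) forces x2 = 1.
Unit clause (x3) forces x3 = 1.
That conflicts with the unit clause (x3').
No assignment satisfies every clause.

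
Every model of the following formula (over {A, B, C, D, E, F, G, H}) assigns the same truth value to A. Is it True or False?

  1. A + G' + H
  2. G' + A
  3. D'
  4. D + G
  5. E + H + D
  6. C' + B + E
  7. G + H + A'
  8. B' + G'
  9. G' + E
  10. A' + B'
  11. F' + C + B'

True

Suppose A = 0.
The clause (G') is unit, so G = 0.
The clause (D') is unit, so D = 0.
But (D) is also a unit clause — contradiction.
So every satisfying assignment has A = True.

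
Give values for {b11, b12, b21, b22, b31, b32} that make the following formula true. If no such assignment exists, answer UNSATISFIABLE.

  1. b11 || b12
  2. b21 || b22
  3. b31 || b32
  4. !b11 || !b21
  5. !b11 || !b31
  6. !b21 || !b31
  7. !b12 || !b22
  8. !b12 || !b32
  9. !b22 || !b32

Case b11 = true:
(!b21) alone gives b21 = false.
(b22) alone gives b22 = true.
(!b31) alone gives b31 = false.
(b32) alone gives b32 = true.
Now (!b32) is unsatisfied and unit — conflict.
Undo b11 and try b11 = false.
(b12) alone gives b12 = true.
(!b22) alone gives b22 = false.
(b21) alone gives b21 = true.
(!b31) alone gives b31 = false.
(b32) alone gives b32 = true.
Now (!b32) is unsatisfied and unit — conflict.
Either choice for b11 ends in contradiction.

UNSATISFIABLE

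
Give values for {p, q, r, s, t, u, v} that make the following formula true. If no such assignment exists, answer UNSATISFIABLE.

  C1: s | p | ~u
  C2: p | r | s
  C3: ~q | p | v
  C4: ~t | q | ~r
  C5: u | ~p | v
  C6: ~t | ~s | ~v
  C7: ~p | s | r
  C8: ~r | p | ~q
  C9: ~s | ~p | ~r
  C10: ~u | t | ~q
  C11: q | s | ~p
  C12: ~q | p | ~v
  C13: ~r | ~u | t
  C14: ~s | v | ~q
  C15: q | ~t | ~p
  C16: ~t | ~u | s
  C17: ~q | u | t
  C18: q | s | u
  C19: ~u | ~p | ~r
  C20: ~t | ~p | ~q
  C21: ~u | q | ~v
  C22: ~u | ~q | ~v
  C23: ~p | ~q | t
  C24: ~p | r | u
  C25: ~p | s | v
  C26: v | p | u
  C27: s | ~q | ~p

p ↦ 0, q ↦ 0, r ↦ 0, s ↦ 1, t ↦ 0, u ↦ 1, v ↦ 0

Branch on s: set s = 1.
Branch on t: set t = 0.
Branch on p: set p = 0.
Branch on q: set q = 0.
Branch on r: set r = 0.
Branch on u: set u = 1.
Unit clause (~v) forces v = 0.
This assignment satisfies each clause.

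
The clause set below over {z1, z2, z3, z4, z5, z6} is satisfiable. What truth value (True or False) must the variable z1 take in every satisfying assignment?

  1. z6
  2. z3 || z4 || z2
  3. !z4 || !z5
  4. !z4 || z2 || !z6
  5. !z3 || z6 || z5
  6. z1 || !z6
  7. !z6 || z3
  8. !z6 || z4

True

Suppose z1 = false.
(z6) alone gives z6 = true.
Now (!z6) is unsatisfied and unit — conflict.
So every satisfying assignment has z1 = True.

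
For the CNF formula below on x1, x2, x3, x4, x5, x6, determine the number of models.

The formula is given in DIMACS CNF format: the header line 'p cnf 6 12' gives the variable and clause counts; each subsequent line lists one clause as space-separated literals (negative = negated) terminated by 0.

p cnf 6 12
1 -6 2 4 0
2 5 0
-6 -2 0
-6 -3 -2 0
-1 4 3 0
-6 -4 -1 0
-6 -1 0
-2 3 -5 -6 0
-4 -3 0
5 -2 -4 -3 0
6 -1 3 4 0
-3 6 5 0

There are 2^6 = 64 truth assignments over (x1, x2, x3, x4, x5, x6).
Split on x6. With x6 = True, the clauses containing x6 are satisfied and ¬x6 drops from the rest; 1 of the 2^5 = 32 assignments to the other variables satisfy what remains.
With x6 = False, by the same count on the reduced clause set, 13 assignments work.
(One model: x1=F, x2=F, x3=F, x4=F, x5=T, x6=F.)
Total: 1 + 13 = 14.

14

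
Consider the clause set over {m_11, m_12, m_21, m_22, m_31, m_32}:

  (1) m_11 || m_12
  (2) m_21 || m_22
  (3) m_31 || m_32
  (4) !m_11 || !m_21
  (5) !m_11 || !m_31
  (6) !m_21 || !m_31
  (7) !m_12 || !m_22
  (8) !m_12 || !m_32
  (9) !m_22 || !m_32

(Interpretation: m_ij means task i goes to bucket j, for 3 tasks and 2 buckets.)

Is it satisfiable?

Try m_11 = true.
Unit clause (!m_21) forces m_21 = false.
Unit clause (m_22) forces m_22 = true.
Unit clause (!m_31) forces m_31 = false.
Unit clause (m_32) forces m_32 = true.
That conflicts with the unit clause (!m_32).
That branch fails; take m_11 = false instead.
Unit clause (m_12) forces m_12 = true.
Unit clause (!m_22) forces m_22 = false.
Unit clause (m_21) forces m_21 = true.
Unit clause (!m_31) forces m_31 = false.
Unit clause (m_32) forces m_32 = true.
That conflicts with the unit clause (!m_32).
Both values of m_11 lead to a conflict.
No assignment satisfies every clause.

Unsatisfiable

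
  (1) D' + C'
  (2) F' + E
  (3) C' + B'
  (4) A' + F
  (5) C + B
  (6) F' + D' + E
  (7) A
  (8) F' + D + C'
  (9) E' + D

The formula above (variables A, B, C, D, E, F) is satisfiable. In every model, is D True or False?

True

Suppose D = 0.
Unit clause (A) forces A = 1.
Unit clause (F) forces F = 1.
Unit clause (E) forces E = 1.
That conflicts with the unit clause (E').
So every satisfying assignment has D = True.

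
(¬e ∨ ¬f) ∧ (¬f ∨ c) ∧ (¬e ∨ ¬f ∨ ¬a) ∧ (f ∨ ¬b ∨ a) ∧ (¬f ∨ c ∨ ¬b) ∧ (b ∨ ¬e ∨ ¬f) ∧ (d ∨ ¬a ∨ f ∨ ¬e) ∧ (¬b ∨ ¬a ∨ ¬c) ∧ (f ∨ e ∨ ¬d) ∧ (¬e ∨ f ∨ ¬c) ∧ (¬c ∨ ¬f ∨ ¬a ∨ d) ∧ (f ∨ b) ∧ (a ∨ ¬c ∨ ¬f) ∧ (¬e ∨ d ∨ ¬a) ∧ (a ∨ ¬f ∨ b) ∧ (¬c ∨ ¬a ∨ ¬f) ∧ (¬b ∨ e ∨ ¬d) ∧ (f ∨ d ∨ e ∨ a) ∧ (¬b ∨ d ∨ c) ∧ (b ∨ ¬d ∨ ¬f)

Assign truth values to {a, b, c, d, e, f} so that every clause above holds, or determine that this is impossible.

a=True, b=True, c=False, d=True, e=True, f=False

Branch on e: set e = True.
From the singleton clause (¬f), f = False.
From the singleton clause (¬c), c = False.
From the singleton clause (b), b = True.
From the singleton clause (a), a = True.
From the singleton clause (d), d = True.
Every clause now holds.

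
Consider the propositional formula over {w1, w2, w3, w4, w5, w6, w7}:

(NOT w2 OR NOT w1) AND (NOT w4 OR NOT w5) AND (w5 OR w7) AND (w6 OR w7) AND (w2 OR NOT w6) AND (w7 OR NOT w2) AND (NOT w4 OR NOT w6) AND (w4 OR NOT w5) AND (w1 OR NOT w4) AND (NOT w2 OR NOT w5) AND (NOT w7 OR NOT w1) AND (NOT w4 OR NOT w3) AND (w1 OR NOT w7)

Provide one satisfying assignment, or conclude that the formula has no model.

Try w2 = false.
From the singleton clause (NOT w6), w6 = false.
From the singleton clause (w7), w7 = true.
From the singleton clause (NOT w1), w1 = false.
Now (w1) is unsatisfied and unit — conflict.
Undo w2 and try w2 = true.
From the singleton clause (NOT w1), w1 = false.
From the singleton clause (w7), w7 = true.
Now (NOT w7) is unsatisfied and unit — conflict.
Either choice for w2 ends in contradiction.

UNSATISFIABLE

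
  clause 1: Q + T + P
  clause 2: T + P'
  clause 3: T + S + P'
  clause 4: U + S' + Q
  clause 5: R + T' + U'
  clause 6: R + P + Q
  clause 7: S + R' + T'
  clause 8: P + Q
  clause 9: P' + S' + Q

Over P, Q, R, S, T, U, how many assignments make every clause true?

There are 2^6 = 64 truth assignments over (P, Q, R, S, T, U).
Split on R. With R = 1, the clauses containing R are satisfied and R' drops from the rest; 8 of the 2^5 = 32 assignments to the other variables satisfy what remains.
With R = 0, by the same count on the reduced clause set, 9 assignments work.
(One model: P=F, Q=T, R=F, S=F, T=F, U=F.)
Total: 8 + 9 = 17.

17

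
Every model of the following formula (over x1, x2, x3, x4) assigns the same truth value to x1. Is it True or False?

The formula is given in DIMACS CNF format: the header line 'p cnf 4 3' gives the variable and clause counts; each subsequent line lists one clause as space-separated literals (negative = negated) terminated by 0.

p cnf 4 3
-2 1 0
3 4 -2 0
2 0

Suppose x1 = False.
The clause (¬x2) is unit, so x2 = False.
But (x2) is also a unit clause — contradiction.
So every satisfying assignment has x1 = True.

True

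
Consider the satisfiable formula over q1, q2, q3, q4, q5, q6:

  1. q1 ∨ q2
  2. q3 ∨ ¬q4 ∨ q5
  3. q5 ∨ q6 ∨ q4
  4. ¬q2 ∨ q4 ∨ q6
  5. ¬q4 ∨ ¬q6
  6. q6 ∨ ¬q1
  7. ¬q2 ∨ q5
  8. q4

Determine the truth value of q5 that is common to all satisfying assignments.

Suppose q5 = False.
From the singleton clause (¬q2), q2 = False.
From the singleton clause (q1), q1 = True.
From the singleton clause (q6), q6 = True.
From the singleton clause (¬q4), q4 = False.
Now (q4) is unsatisfied and unit — conflict.
So every satisfying assignment has q5 = True.

True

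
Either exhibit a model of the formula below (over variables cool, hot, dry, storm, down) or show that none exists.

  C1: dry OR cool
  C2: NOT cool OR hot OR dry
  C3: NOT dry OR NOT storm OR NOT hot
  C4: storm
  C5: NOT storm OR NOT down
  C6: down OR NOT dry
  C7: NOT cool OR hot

cool ↦ true,  hot ↦ true,  dry ↦ false,  storm ↦ true,  down ↦ false

From the singleton clause (storm), storm = true.
From the singleton clause (NOT down), down = false.
From the singleton clause (NOT dry), dry = false.
From the singleton clause (cool), cool = true.
From the singleton clause (hot), hot = true.
Every clause now holds.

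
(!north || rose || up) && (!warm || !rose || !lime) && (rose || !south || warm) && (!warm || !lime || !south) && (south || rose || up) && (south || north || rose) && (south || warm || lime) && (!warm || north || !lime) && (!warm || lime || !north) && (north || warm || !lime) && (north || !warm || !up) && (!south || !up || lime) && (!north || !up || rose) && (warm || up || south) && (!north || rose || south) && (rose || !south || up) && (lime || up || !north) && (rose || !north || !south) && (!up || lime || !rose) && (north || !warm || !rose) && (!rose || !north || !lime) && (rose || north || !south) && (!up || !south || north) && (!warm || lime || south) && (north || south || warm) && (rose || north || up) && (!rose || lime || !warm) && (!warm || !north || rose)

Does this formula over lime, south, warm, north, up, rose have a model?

Satisfiable

Case north = false:
Case south = true:
Unit clause (rose) forces rose = true.
Unit clause (!warm) forces warm = false.
Unit clause (!lime) forces lime = false.
Unit clause (!up) forces up = false.
All clauses are satisfied.
A satisfying assignment: lime: false; south: true; warm: false; north: false; up: false; rose: true.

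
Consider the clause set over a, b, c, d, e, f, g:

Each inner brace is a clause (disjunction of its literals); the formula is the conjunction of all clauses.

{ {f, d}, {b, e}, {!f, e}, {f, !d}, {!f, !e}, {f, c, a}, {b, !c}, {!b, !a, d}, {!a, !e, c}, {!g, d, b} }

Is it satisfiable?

Branch on f: set f = true.
From the singleton clause (e), e = true.
But (!e) is also a unit clause — contradiction.
Backtrack on f: now try f = false.
From the singleton clause (d), d = true.
But (!d) is also a unit clause — contradiction.
Both values of f lead to a conflict.
No assignment satisfies every clause.

No, unsatisfiable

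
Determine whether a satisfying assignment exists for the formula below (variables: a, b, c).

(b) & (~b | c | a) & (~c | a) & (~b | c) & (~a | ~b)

No

(b) alone gives b = 1.
(c) alone gives c = 1.
(a) alone gives a = 1.
That conflicts with the unit clause (~a).
No assignment satisfies every clause.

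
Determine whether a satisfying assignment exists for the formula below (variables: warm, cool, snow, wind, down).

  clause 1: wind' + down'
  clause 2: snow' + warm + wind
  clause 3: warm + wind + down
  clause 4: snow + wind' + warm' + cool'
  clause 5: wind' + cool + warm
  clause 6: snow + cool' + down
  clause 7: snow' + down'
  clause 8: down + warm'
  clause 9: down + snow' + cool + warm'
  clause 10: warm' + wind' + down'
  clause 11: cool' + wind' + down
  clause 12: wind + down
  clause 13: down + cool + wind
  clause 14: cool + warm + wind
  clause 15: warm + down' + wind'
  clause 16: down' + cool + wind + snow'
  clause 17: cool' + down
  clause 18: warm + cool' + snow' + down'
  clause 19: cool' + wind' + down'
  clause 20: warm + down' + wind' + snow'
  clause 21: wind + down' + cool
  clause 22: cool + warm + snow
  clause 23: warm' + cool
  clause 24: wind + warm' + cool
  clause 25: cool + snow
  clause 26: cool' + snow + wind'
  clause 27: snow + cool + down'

Suppose wind = 0.
The clause (down) is unit, so down = 1.
The clause (snow') is unit, so snow = 0.
The clause (cool) is unit, so cool = 1.
No clause remains; warm is free.
A satisfying assignment: warm=1; cool=1; snow=0; wind=0; down=1.

Yes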